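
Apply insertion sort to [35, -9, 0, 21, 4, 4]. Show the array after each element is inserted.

First element 35 is already 'sorted'
Insert -9: shifted 1 elements -> [-9, 35, 0, 21, 4, 4]
Insert 0: shifted 1 elements -> [-9, 0, 35, 21, 4, 4]
Insert 21: shifted 1 elements -> [-9, 0, 21, 35, 4, 4]
Insert 4: shifted 2 elements -> [-9, 0, 4, 21, 35, 4]
Insert 4: shifted 2 elements -> [-9, 0, 4, 4, 21, 35]


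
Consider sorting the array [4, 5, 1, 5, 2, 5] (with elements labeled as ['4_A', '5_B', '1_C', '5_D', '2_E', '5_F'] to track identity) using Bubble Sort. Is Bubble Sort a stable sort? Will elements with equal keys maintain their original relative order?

Trace Bubble Sort on the labeled array (the key is the number; the letter only tracks identity):
  After pass 1: [4_A, 1_C, 5_B, 2_E, 5_D, 5_F]
  After pass 2: [1_C, 4_A, 2_E, 5_B, 5_D, 5_F]
  After pass 3: [1_C, 2_E, 4_A, 5_B, 5_D, 5_F]
  After pass 4: [1_C, 2_E, 4_A, 5_B, 5_D, 5_F] (no swaps, done)
Final order: [1_C, 2_E, 4_A, 5_B, 5_D, 5_F]
Equal keys:
  value 5: originally 5_B, 5_D, 5_F; after sorting 5_B, 5_D, 5_F -> order preserved
All equal keys kept their original relative order. Bubble Sort is stable: it only swaps adjacent elements when the left one is strictly greater, so equal keys never move past each other.
Answer: Stable


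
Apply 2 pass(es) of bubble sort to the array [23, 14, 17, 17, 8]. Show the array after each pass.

After pass 1: [14, 17, 17, 8, 23] (4 swaps)
After pass 2: [14, 17, 8, 17, 23] (1 swaps)
Total swaps: 5


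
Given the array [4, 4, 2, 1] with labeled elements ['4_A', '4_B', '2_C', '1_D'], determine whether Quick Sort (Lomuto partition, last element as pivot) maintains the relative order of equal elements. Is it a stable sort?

Trace Quick Sort on the labeled array (the key is the number; the letter only tracks identity):
  Partition indices 0..3 around pivot 1_D -> [1_D, 4_B, 2_C, 4_A]
  Partition indices 1..3 around pivot 4_A -> [1_D, 4_B, 2_C, 4_A]
  Partition indices 1..2 around pivot 2_C -> [1_D, 2_C, 4_B, 4_A]
Final order: [1_D, 2_C, 4_B, 4_A]
Equal keys:
  value 4: originally 4_A, 4_B; after sorting 4_B, 4_A -> order changed
Equal keys were reordered, so Quick Sort is not stable: partition swaps elements across long distances and can reorder equal keys. (One such input is enough; an unstable sort may happen to preserve order on other inputs, but it gives no guarantee.)
Answer: Not stable


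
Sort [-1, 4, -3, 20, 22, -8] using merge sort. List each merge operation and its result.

Divide and conquer:
  Merge [4] + [-3] -> [-3, 4]
  Merge [-1] + [-3, 4] -> [-3, -1, 4]
  Merge [22] + [-8] -> [-8, 22]
  Merge [20] + [-8, 22] -> [-8, 20, 22]
  Merge [-3, -1, 4] + [-8, 20, 22] -> [-8, -3, -1, 4, 20, 22]


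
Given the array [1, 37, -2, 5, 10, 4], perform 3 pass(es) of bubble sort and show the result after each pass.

After pass 1: [1, -2, 5, 10, 4, 37] (4 swaps)
After pass 2: [-2, 1, 5, 4, 10, 37] (2 swaps)
After pass 3: [-2, 1, 4, 5, 10, 37] (1 swaps)
Total swaps: 7


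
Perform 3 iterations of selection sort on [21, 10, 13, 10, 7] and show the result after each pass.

Pass 1: Select minimum 7 at index 4, swap -> [7, 10, 13, 10, 21]
Pass 2: Select minimum 10 at index 1, swap -> [7, 10, 13, 10, 21]
Pass 3: Select minimum 10 at index 3, swap -> [7, 10, 10, 13, 21]


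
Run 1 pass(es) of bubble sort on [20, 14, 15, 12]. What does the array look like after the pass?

After pass 1: [14, 15, 12, 20] (3 swaps)
Total swaps: 3


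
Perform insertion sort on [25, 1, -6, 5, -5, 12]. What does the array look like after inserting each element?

First element 25 is already 'sorted'
Insert 1: shifted 1 elements -> [1, 25, -6, 5, -5, 12]
Insert -6: shifted 2 elements -> [-6, 1, 25, 5, -5, 12]
Insert 5: shifted 1 elements -> [-6, 1, 5, 25, -5, 12]
Insert -5: shifted 3 elements -> [-6, -5, 1, 5, 25, 12]
Insert 12: shifted 1 elements -> [-6, -5, 1, 5, 12, 25]


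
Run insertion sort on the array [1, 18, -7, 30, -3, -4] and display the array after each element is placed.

First element 1 is already 'sorted'
Insert 18: shifted 0 elements -> [1, 18, -7, 30, -3, -4]
Insert -7: shifted 2 elements -> [-7, 1, 18, 30, -3, -4]
Insert 30: shifted 0 elements -> [-7, 1, 18, 30, -3, -4]
Insert -3: shifted 3 elements -> [-7, -3, 1, 18, 30, -4]
Insert -4: shifted 4 elements -> [-7, -4, -3, 1, 18, 30]


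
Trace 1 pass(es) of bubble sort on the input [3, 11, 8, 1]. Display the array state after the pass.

After pass 1: [3, 8, 1, 11] (2 swaps)
Total swaps: 2


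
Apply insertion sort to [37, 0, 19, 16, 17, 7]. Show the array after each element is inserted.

First element 37 is already 'sorted'
Insert 0: shifted 1 elements -> [0, 37, 19, 16, 17, 7]
Insert 19: shifted 1 elements -> [0, 19, 37, 16, 17, 7]
Insert 16: shifted 2 elements -> [0, 16, 19, 37, 17, 7]
Insert 17: shifted 2 elements -> [0, 16, 17, 19, 37, 7]
Insert 7: shifted 4 elements -> [0, 7, 16, 17, 19, 37]


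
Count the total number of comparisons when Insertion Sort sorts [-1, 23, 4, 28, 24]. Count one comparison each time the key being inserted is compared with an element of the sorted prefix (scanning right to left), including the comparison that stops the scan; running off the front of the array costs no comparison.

Insert 23: -1 <= 23 (stop) = 1 comparison(s) -> [-1, 23, 4, 28, 24]
Insert 4: 23 > 4 (shift), -1 <= 4 (stop) = 2 comparison(s) -> [-1, 4, 23, 28, 24]
Insert 28: 23 <= 28 (stop) = 1 comparison(s) -> [-1, 4, 23, 28, 24]
Insert 24: 28 > 24 (shift), 23 <= 24 (stop) = 2 comparison(s) -> [-1, 4, 23, 24, 28]
Total comparisons: 1 + 2 + 1 + 2 = 6


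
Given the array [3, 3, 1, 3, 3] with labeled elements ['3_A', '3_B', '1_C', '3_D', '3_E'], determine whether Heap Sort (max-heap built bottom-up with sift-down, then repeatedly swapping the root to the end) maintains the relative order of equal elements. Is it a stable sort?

Trace Heap Sort on the labeled array (the key is the number; the letter only tracks identity):
  Build max-heap: [3_A, 3_B, 1_C, 3_D, 3_E]
  Swap root 3_A to index 4, re-heapify first 4 -> [3_E, 3_B, 1_C, 3_D, 3_A]
  Swap root 3_E to index 3, re-heapify first 3 -> [3_D, 3_B, 1_C, 3_E, 3_A]
  Swap root 3_D to index 2, re-heapify first 2 -> [3_B, 1_C, 3_D, 3_E, 3_A]
  Swap root 3_B to index 1, re-heapify first 1 -> [1_C, 3_B, 3_D, 3_E, 3_A]
Final order: [1_C, 3_B, 3_D, 3_E, 3_A]
Equal keys:
  value 3: originally 3_A, 3_B, 3_D, 3_E; after sorting 3_B, 3_D, 3_E, 3_A -> order changed
Equal keys were reordered, so Heap Sort is not stable: heap construction and root-to-end swaps move elements without regard to the original order of equal keys. (One such input is enough; an unstable sort may happen to preserve order on other inputs, but it gives no guarantee.)
Answer: Not stable


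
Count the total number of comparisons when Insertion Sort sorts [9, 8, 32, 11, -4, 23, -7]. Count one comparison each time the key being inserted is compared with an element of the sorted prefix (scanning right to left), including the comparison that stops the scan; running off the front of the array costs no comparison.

Insert 8: 9 > 8 (shift), reached front = 1 comparison(s) -> [8, 9, 32, 11, -4, 23, -7]
Insert 32: 9 <= 32 (stop) = 1 comparison(s) -> [8, 9, 32, 11, -4, 23, -7]
Insert 11: 32 > 11 (shift), 9 <= 11 (stop) = 2 comparison(s) -> [8, 9, 11, 32, -4, 23, -7]
Insert -4: 32 > -4 (shift), 11 > -4 (shift), 9 > -4 (shift), 8 > -4 (shift), reached front = 4 comparison(s) -> [-4, 8, 9, 11, 32, 23, -7]
Insert 23: 32 > 23 (shift), 11 <= 23 (stop) = 2 comparison(s) -> [-4, 8, 9, 11, 23, 32, -7]
Insert -7: 32 > -7 (shift), 23 > -7 (shift), 11 > -7 (shift), 9 > -7 (shift), 8 > -7 (shift), -4 > -7 (shift), reached front = 6 comparison(s) -> [-7, -4, 8, 9, 11, 23, 32]
Total comparisons: 1 + 1 + 2 + 4 + 2 + 6 = 16


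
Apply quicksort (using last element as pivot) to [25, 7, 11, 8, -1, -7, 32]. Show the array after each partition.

Partition 1: pivot=32 at index 6 -> [25, 7, 11, 8, -1, -7, 32]
Partition 2: pivot=-7 at index 0 -> [-7, 7, 11, 8, -1, 25, 32]
Partition 3: pivot=25 at index 5 -> [-7, 7, 11, 8, -1, 25, 32]
Partition 4: pivot=-1 at index 1 -> [-7, -1, 11, 8, 7, 25, 32]
Partition 5: pivot=7 at index 2 -> [-7, -1, 7, 8, 11, 25, 32]
Partition 6: pivot=11 at index 4 -> [-7, -1, 7, 8, 11, 25, 32]


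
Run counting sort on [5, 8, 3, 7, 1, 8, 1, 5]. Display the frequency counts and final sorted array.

Count array: [0, 2, 0, 1, 0, 2, 0, 1, 2]
(count[i] = number of elements equal to i)
Cumulative count: [0, 2, 2, 3, 3, 5, 5, 6, 8]
Sorted: [1, 1, 3, 5, 5, 7, 8, 8]


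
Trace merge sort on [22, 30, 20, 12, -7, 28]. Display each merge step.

Divide and conquer:
  Merge [30] + [20] -> [20, 30]
  Merge [22] + [20, 30] -> [20, 22, 30]
  Merge [-7] + [28] -> [-7, 28]
  Merge [12] + [-7, 28] -> [-7, 12, 28]
  Merge [20, 22, 30] + [-7, 12, 28] -> [-7, 12, 20, 22, 28, 30]


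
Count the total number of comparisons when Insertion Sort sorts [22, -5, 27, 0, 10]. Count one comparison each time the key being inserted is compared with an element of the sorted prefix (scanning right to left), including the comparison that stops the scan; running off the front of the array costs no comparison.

Insert -5: 22 > -5 (shift), reached front = 1 comparison(s) -> [-5, 22, 27, 0, 10]
Insert 27: 22 <= 27 (stop) = 1 comparison(s) -> [-5, 22, 27, 0, 10]
Insert 0: 27 > 0 (shift), 22 > 0 (shift), -5 <= 0 (stop) = 3 comparison(s) -> [-5, 0, 22, 27, 10]
Insert 10: 27 > 10 (shift), 22 > 10 (shift), 0 <= 10 (stop) = 3 comparison(s) -> [-5, 0, 10, 22, 27]
Total comparisons: 1 + 1 + 3 + 3 = 8


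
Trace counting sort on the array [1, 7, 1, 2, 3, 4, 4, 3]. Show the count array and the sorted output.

Count array: [0, 2, 1, 2, 2, 0, 0, 1]
(count[i] = number of elements equal to i)
Cumulative count: [0, 2, 3, 5, 7, 7, 7, 8]
Sorted: [1, 1, 2, 3, 3, 4, 4, 7]


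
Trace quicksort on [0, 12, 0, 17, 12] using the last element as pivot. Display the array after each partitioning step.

Partition 1: pivot=12 at index 3 -> [0, 12, 0, 12, 17]
Partition 2: pivot=0 at index 1 -> [0, 0, 12, 12, 17]


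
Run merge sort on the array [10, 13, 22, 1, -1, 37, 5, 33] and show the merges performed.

Divide and conquer:
  Merge [10] + [13] -> [10, 13]
  Merge [22] + [1] -> [1, 22]
  Merge [10, 13] + [1, 22] -> [1, 10, 13, 22]
  Merge [-1] + [37] -> [-1, 37]
  Merge [5] + [33] -> [5, 33]
  Merge [-1, 37] + [5, 33] -> [-1, 5, 33, 37]
  Merge [1, 10, 13, 22] + [-1, 5, 33, 37] -> [-1, 1, 5, 10, 13, 22, 33, 37]


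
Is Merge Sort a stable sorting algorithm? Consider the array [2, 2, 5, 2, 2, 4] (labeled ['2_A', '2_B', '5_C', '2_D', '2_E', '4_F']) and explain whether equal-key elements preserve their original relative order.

Trace Merge Sort on the labeled array (the key is the number; the letter only tracks identity):
  Merge [2_B] + [5_C] -> [2_B, 5_C]
  Merge [2_A] + [2_B, 5_C] -> [2_A, 2_B, 5_C]
  Merge [2_E] + [4_F] -> [2_E, 4_F]
  Merge [2_D] + [2_E, 4_F] -> [2_D, 2_E, 4_F]
  Merge [2_A, 2_B, 5_C] + [2_D, 2_E, 4_F] -> [2_A, 2_B, 2_D, 2_E, 4_F, 5_C]
Final order: [2_A, 2_B, 2_D, 2_E, 4_F, 5_C]
Equal keys:
  value 2: originally 2_A, 2_B, 2_D, 2_E; after sorting 2_A, 2_B, 2_D, 2_E -> order preserved
All equal keys kept their original relative order. Merge Sort is stable: when the heads of the two halves are equal the merge takes from the left half first.
Answer: Stable


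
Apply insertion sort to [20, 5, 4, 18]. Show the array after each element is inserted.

First element 20 is already 'sorted'
Insert 5: shifted 1 elements -> [5, 20, 4, 18]
Insert 4: shifted 2 elements -> [4, 5, 20, 18]
Insert 18: shifted 1 elements -> [4, 5, 18, 20]


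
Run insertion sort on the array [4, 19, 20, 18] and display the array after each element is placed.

First element 4 is already 'sorted'
Insert 19: shifted 0 elements -> [4, 19, 20, 18]
Insert 20: shifted 0 elements -> [4, 19, 20, 18]
Insert 18: shifted 2 elements -> [4, 18, 19, 20]


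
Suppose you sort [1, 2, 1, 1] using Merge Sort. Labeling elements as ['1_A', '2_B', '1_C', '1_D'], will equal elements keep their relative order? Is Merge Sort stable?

Trace Merge Sort on the labeled array (the key is the number; the letter only tracks identity):
  Merge [1_A] + [2_B] -> [1_A, 2_B]
  Merge [1_C] + [1_D] -> [1_C, 1_D]
  Merge [1_A, 2_B] + [1_C, 1_D] -> [1_A, 1_C, 1_D, 2_B]
Final order: [1_A, 1_C, 1_D, 2_B]
Equal keys:
  value 1: originally 1_A, 1_C, 1_D; after sorting 1_A, 1_C, 1_D -> order preserved
All equal keys kept their original relative order. Merge Sort is stable: when the heads of the two halves are equal the merge takes from the left half first.
Answer: Stable


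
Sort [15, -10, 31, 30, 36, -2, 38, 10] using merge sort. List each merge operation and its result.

Divide and conquer:
  Merge [15] + [-10] -> [-10, 15]
  Merge [31] + [30] -> [30, 31]
  Merge [-10, 15] + [30, 31] -> [-10, 15, 30, 31]
  Merge [36] + [-2] -> [-2, 36]
  Merge [38] + [10] -> [10, 38]
  Merge [-2, 36] + [10, 38] -> [-2, 10, 36, 38]
  Merge [-10, 15, 30, 31] + [-2, 10, 36, 38] -> [-10, -2, 10, 15, 30, 31, 36, 38]


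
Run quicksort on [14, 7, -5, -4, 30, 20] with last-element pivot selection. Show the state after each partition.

Partition 1: pivot=20 at index 4 -> [14, 7, -5, -4, 20, 30]
Partition 2: pivot=-4 at index 1 -> [-5, -4, 14, 7, 20, 30]
Partition 3: pivot=7 at index 2 -> [-5, -4, 7, 14, 20, 30]


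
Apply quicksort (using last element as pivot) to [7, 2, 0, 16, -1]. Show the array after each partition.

Partition 1: pivot=-1 at index 0 -> [-1, 2, 0, 16, 7]
Partition 2: pivot=7 at index 3 -> [-1, 2, 0, 7, 16]
Partition 3: pivot=0 at index 1 -> [-1, 0, 2, 7, 16]


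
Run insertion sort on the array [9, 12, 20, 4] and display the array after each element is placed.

First element 9 is already 'sorted'
Insert 12: shifted 0 elements -> [9, 12, 20, 4]
Insert 20: shifted 0 elements -> [9, 12, 20, 4]
Insert 4: shifted 3 elements -> [4, 9, 12, 20]


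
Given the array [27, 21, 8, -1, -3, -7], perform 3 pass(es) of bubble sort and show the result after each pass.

After pass 1: [21, 8, -1, -3, -7, 27] (5 swaps)
After pass 2: [8, -1, -3, -7, 21, 27] (4 swaps)
After pass 3: [-1, -3, -7, 8, 21, 27] (3 swaps)
Total swaps: 12


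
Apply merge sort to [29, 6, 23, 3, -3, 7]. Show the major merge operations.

Divide and conquer:
  Merge [6] + [23] -> [6, 23]
  Merge [29] + [6, 23] -> [6, 23, 29]
  Merge [-3] + [7] -> [-3, 7]
  Merge [3] + [-3, 7] -> [-3, 3, 7]
  Merge [6, 23, 29] + [-3, 3, 7] -> [-3, 3, 6, 7, 23, 29]


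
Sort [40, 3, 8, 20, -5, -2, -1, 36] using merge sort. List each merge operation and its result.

Divide and conquer:
  Merge [40] + [3] -> [3, 40]
  Merge [8] + [20] -> [8, 20]
  Merge [3, 40] + [8, 20] -> [3, 8, 20, 40]
  Merge [-5] + [-2] -> [-5, -2]
  Merge [-1] + [36] -> [-1, 36]
  Merge [-5, -2] + [-1, 36] -> [-5, -2, -1, 36]
  Merge [3, 8, 20, 40] + [-5, -2, -1, 36] -> [-5, -2, -1, 3, 8, 20, 36, 40]


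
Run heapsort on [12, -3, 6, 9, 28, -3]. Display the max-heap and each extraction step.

Build heap: [28, 12, 6, 9, -3, -3]
Extract 28: [12, 9, 6, -3, -3, 28]
Extract 12: [9, -3, 6, -3, 12, 28]
Extract 9: [6, -3, -3, 9, 12, 28]
Extract 6: [-3, -3, 6, 9, 12, 28]
Extract -3: [-3, -3, 6, 9, 12, 28]


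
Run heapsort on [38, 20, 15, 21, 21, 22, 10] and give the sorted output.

Build heap: [38, 21, 22, 20, 21, 15, 10]
Extract 38: [22, 21, 15, 20, 21, 10, 38]
Extract 22: [21, 21, 15, 20, 10, 22, 38]
Extract 21: [21, 20, 15, 10, 21, 22, 38]
Extract 21: [20, 10, 15, 21, 21, 22, 38]
Extract 20: [15, 10, 20, 21, 21, 22, 38]
Extract 15: [10, 15, 20, 21, 21, 22, 38]


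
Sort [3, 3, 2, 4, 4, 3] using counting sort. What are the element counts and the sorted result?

Count array: [0, 0, 1, 3, 2]
(count[i] = number of elements equal to i)
Cumulative count: [0, 0, 1, 4, 6]
Sorted: [2, 3, 3, 3, 4, 4]


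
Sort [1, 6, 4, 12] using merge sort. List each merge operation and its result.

Divide and conquer:
  Merge [1] + [6] -> [1, 6]
  Merge [4] + [12] -> [4, 12]
  Merge [1, 6] + [4, 12] -> [1, 4, 6, 12]


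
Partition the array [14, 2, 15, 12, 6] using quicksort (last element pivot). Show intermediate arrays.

Partition 1: pivot=6 at index 1 -> [2, 6, 15, 12, 14]
Partition 2: pivot=14 at index 3 -> [2, 6, 12, 14, 15]


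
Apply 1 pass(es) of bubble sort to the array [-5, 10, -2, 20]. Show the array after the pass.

After pass 1: [-5, -2, 10, 20] (1 swaps)
Total swaps: 1


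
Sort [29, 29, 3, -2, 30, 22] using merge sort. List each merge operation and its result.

Divide and conquer:
  Merge [29] + [3] -> [3, 29]
  Merge [29] + [3, 29] -> [3, 29, 29]
  Merge [30] + [22] -> [22, 30]
  Merge [-2] + [22, 30] -> [-2, 22, 30]
  Merge [3, 29, 29] + [-2, 22, 30] -> [-2, 3, 22, 29, 29, 30]


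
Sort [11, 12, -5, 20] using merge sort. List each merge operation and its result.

Divide and conquer:
  Merge [11] + [12] -> [11, 12]
  Merge [-5] + [20] -> [-5, 20]
  Merge [11, 12] + [-5, 20] -> [-5, 11, 12, 20]


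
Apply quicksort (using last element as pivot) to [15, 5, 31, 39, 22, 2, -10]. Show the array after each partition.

Partition 1: pivot=-10 at index 0 -> [-10, 5, 31, 39, 22, 2, 15]
Partition 2: pivot=15 at index 3 -> [-10, 5, 2, 15, 22, 31, 39]
Partition 3: pivot=2 at index 1 -> [-10, 2, 5, 15, 22, 31, 39]
Partition 4: pivot=39 at index 6 -> [-10, 2, 5, 15, 22, 31, 39]
Partition 5: pivot=31 at index 5 -> [-10, 2, 5, 15, 22, 31, 39]


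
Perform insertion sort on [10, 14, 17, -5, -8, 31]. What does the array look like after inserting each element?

First element 10 is already 'sorted'
Insert 14: shifted 0 elements -> [10, 14, 17, -5, -8, 31]
Insert 17: shifted 0 elements -> [10, 14, 17, -5, -8, 31]
Insert -5: shifted 3 elements -> [-5, 10, 14, 17, -8, 31]
Insert -8: shifted 4 elements -> [-8, -5, 10, 14, 17, 31]
Insert 31: shifted 0 elements -> [-8, -5, 10, 14, 17, 31]


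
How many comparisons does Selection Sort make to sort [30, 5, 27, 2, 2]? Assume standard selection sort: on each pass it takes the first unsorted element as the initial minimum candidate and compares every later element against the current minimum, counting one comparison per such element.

Pass 1: scan indices 1..4 for the minimum = 4 comparison(s); min is 2, place at index 0 -> [2, 5, 27, 30, 2]
Pass 2: scan indices 2..4 for the minimum = 3 comparison(s); min is 2, place at index 1 -> [2, 2, 27, 30, 5]
Pass 3: scan indices 3..4 for the minimum = 2 comparison(s); min is 5, place at index 2 -> [2, 2, 5, 30, 27]
Pass 4: scan indices 4..4 for the minimum = 1 comparison(s); min is 27, place at index 3 -> [2, 2, 5, 27, 30]
Selection sort always scans the whole unsorted suffix, so the count is (n-1) + (n-2) + ... + 1 = n(n-1)/2 = 5*4/2 = 10 regardless of the input order.
Total comparisons: 4 + 3 + 2 + 1 = 10


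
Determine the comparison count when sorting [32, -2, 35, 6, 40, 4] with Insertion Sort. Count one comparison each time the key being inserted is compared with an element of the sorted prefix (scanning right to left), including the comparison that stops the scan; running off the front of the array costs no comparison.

Insert -2: 32 > -2 (shift), reached front = 1 comparison(s) -> [-2, 32, 35, 6, 40, 4]
Insert 35: 32 <= 35 (stop) = 1 comparison(s) -> [-2, 32, 35, 6, 40, 4]
Insert 6: 35 > 6 (shift), 32 > 6 (shift), -2 <= 6 (stop) = 3 comparison(s) -> [-2, 6, 32, 35, 40, 4]
Insert 40: 35 <= 40 (stop) = 1 comparison(s) -> [-2, 6, 32, 35, 40, 4]
Insert 4: 40 > 4 (shift), 35 > 4 (shift), 32 > 4 (shift), 6 > 4 (shift), -2 <= 4 (stop) = 5 comparison(s) -> [-2, 4, 6, 32, 35, 40]
Total comparisons: 1 + 1 + 3 + 1 + 5 = 11


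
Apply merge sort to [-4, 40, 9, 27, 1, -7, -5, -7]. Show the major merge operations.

Divide and conquer:
  Merge [-4] + [40] -> [-4, 40]
  Merge [9] + [27] -> [9, 27]
  Merge [-4, 40] + [9, 27] -> [-4, 9, 27, 40]
  Merge [1] + [-7] -> [-7, 1]
  Merge [-5] + [-7] -> [-7, -5]
  Merge [-7, 1] + [-7, -5] -> [-7, -7, -5, 1]
  Merge [-4, 9, 27, 40] + [-7, -7, -5, 1] -> [-7, -7, -5, -4, 1, 9, 27, 40]


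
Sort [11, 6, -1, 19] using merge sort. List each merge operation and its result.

Divide and conquer:
  Merge [11] + [6] -> [6, 11]
  Merge [-1] + [19] -> [-1, 19]
  Merge [6, 11] + [-1, 19] -> [-1, 6, 11, 19]


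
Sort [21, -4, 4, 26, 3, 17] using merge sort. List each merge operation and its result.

Divide and conquer:
  Merge [-4] + [4] -> [-4, 4]
  Merge [21] + [-4, 4] -> [-4, 4, 21]
  Merge [3] + [17] -> [3, 17]
  Merge [26] + [3, 17] -> [3, 17, 26]
  Merge [-4, 4, 21] + [3, 17, 26] -> [-4, 3, 4, 17, 21, 26]


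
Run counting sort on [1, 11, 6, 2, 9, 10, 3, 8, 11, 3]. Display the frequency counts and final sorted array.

Count array: [0, 1, 1, 2, 0, 0, 1, 0, 1, 1, 1, 2]
(count[i] = number of elements equal to i)
Cumulative count: [0, 1, 2, 4, 4, 4, 5, 5, 6, 7, 8, 10]
Sorted: [1, 2, 3, 3, 6, 8, 9, 10, 11, 11]


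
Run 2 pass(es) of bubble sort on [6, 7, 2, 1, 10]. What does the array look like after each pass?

After pass 1: [6, 2, 1, 7, 10] (2 swaps)
After pass 2: [2, 1, 6, 7, 10] (2 swaps)
Total swaps: 4


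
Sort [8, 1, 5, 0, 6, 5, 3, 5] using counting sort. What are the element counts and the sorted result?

Count array: [1, 1, 0, 1, 0, 3, 1, 0, 1]
(count[i] = number of elements equal to i)
Cumulative count: [1, 2, 2, 3, 3, 6, 7, 7, 8]
Sorted: [0, 1, 3, 5, 5, 5, 6, 8]


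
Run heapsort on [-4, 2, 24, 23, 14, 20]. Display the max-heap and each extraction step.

Build heap: [24, 23, 20, 2, 14, -4]
Extract 24: [23, 14, 20, 2, -4, 24]
Extract 23: [20, 14, -4, 2, 23, 24]
Extract 20: [14, 2, -4, 20, 23, 24]
Extract 14: [2, -4, 14, 20, 23, 24]
Extract 2: [-4, 2, 14, 20, 23, 24]


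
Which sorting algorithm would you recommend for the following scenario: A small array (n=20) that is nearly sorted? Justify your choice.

Best choice: Insertion sort
Reason: Insertion sort is O(n) for nearly sorted arrays and has low overhead


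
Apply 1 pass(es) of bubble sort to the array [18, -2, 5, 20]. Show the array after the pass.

After pass 1: [-2, 5, 18, 20] (2 swaps)
Total swaps: 2


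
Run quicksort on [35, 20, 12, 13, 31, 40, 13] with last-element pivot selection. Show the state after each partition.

Partition 1: pivot=13 at index 2 -> [12, 13, 13, 20, 31, 40, 35]
Partition 2: pivot=13 at index 1 -> [12, 13, 13, 20, 31, 40, 35]
Partition 3: pivot=35 at index 5 -> [12, 13, 13, 20, 31, 35, 40]
Partition 4: pivot=31 at index 4 -> [12, 13, 13, 20, 31, 35, 40]


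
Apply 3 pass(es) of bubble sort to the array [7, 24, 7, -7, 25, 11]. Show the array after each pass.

After pass 1: [7, 7, -7, 24, 11, 25] (3 swaps)
After pass 2: [7, -7, 7, 11, 24, 25] (2 swaps)
After pass 3: [-7, 7, 7, 11, 24, 25] (1 swaps)
Total swaps: 6


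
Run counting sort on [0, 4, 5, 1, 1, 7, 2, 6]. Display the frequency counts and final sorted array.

Count array: [1, 2, 1, 0, 1, 1, 1, 1]
(count[i] = number of elements equal to i)
Cumulative count: [1, 3, 4, 4, 5, 6, 7, 8]
Sorted: [0, 1, 1, 2, 4, 5, 6, 7]


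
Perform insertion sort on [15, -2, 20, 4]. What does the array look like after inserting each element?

First element 15 is already 'sorted'
Insert -2: shifted 1 elements -> [-2, 15, 20, 4]
Insert 20: shifted 0 elements -> [-2, 15, 20, 4]
Insert 4: shifted 2 elements -> [-2, 4, 15, 20]


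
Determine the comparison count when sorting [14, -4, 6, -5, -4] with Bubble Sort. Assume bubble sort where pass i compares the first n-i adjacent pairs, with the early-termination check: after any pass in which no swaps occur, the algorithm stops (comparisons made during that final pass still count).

Pass 1: compare adjacent pairs (0,1)..(3,4) = 4 comparison(s), 4 swap(s) -> [-4, 6, -5, -4, 14]
Pass 2: compare adjacent pairs (0,1)..(2,3) = 3 comparison(s), 2 swap(s) -> [-4, -5, -4, 6, 14]
Pass 3: compare adjacent pairs (0,1)..(1,2) = 2 comparison(s), 1 swap(s) -> [-5, -4, -4, 6, 14]
Pass 4: compare adjacent pairs (0,1)..(0,1) = 1 comparison(s), 0 swap(s) -> [-5, -4, -4, 6, 14]
No swaps in this pass, so bubble sort stops here.
Total comparisons: 4 + 3 + 2 + 1 = 10


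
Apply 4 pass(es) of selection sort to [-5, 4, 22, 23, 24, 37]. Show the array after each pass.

Pass 1: Select minimum -5 at index 0, swap -> [-5, 4, 22, 23, 24, 37]
Pass 2: Select minimum 4 at index 1, swap -> [-5, 4, 22, 23, 24, 37]
Pass 3: Select minimum 22 at index 2, swap -> [-5, 4, 22, 23, 24, 37]
Pass 4: Select minimum 23 at index 3, swap -> [-5, 4, 22, 23, 24, 37]


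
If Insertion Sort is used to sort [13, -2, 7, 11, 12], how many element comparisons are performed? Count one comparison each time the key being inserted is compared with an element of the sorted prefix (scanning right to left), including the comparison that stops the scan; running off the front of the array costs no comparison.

Insert -2: 13 > -2 (shift), reached front = 1 comparison(s) -> [-2, 13, 7, 11, 12]
Insert 7: 13 > 7 (shift), -2 <= 7 (stop) = 2 comparison(s) -> [-2, 7, 13, 11, 12]
Insert 11: 13 > 11 (shift), 7 <= 11 (stop) = 2 comparison(s) -> [-2, 7, 11, 13, 12]
Insert 12: 13 > 12 (shift), 11 <= 12 (stop) = 2 comparison(s) -> [-2, 7, 11, 12, 13]
Total comparisons: 1 + 2 + 2 + 2 = 7


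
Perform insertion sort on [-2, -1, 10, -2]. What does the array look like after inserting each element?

First element -2 is already 'sorted'
Insert -1: shifted 0 elements -> [-2, -1, 10, -2]
Insert 10: shifted 0 elements -> [-2, -1, 10, -2]
Insert -2: shifted 2 elements -> [-2, -2, -1, 10]


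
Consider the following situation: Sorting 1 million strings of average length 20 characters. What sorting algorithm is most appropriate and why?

Best choice: MSD radix sort or Mergesort
Reason: MSD radix sort is a non-comparison sort that buckets the strings by successive character positions, running in time proportional to the total number of characters examined rather than O(n log n) string comparisons; mergesort is a stable O(n log n)-comparison alternative that works for arbitrary variable-length keys


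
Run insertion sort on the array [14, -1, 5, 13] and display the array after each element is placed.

First element 14 is already 'sorted'
Insert -1: shifted 1 elements -> [-1, 14, 5, 13]
Insert 5: shifted 1 elements -> [-1, 5, 14, 13]
Insert 13: shifted 1 elements -> [-1, 5, 13, 14]


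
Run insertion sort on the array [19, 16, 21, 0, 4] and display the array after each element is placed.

First element 19 is already 'sorted'
Insert 16: shifted 1 elements -> [16, 19, 21, 0, 4]
Insert 21: shifted 0 elements -> [16, 19, 21, 0, 4]
Insert 0: shifted 3 elements -> [0, 16, 19, 21, 4]
Insert 4: shifted 3 elements -> [0, 4, 16, 19, 21]


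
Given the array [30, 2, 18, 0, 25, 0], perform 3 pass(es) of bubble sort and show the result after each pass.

After pass 1: [2, 18, 0, 25, 0, 30] (5 swaps)
After pass 2: [2, 0, 18, 0, 25, 30] (2 swaps)
After pass 3: [0, 2, 0, 18, 25, 30] (2 swaps)
Total swaps: 9


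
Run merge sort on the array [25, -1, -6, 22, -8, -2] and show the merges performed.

Divide and conquer:
  Merge [-1] + [-6] -> [-6, -1]
  Merge [25] + [-6, -1] -> [-6, -1, 25]
  Merge [-8] + [-2] -> [-8, -2]
  Merge [22] + [-8, -2] -> [-8, -2, 22]
  Merge [-6, -1, 25] + [-8, -2, 22] -> [-8, -6, -2, -1, 22, 25]


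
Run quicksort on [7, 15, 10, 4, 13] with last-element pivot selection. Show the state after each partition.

Partition 1: pivot=13 at index 3 -> [7, 10, 4, 13, 15]
Partition 2: pivot=4 at index 0 -> [4, 10, 7, 13, 15]
Partition 3: pivot=7 at index 1 -> [4, 7, 10, 13, 15]


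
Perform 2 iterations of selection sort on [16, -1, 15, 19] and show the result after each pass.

Pass 1: Select minimum -1 at index 1, swap -> [-1, 16, 15, 19]
Pass 2: Select minimum 15 at index 2, swap -> [-1, 15, 16, 19]


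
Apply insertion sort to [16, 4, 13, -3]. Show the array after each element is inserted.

First element 16 is already 'sorted'
Insert 4: shifted 1 elements -> [4, 16, 13, -3]
Insert 13: shifted 1 elements -> [4, 13, 16, -3]
Insert -3: shifted 3 elements -> [-3, 4, 13, 16]


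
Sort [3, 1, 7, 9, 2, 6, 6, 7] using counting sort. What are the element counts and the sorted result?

Count array: [0, 1, 1, 1, 0, 0, 2, 2, 0, 1]
(count[i] = number of elements equal to i)
Cumulative count: [0, 1, 2, 3, 3, 3, 5, 7, 7, 8]
Sorted: [1, 2, 3, 6, 6, 7, 7, 9]


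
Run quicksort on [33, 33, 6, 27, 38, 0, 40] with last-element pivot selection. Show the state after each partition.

Partition 1: pivot=40 at index 6 -> [33, 33, 6, 27, 38, 0, 40]
Partition 2: pivot=0 at index 0 -> [0, 33, 6, 27, 38, 33, 40]
Partition 3: pivot=33 at index 4 -> [0, 33, 6, 27, 33, 38, 40]
Partition 4: pivot=27 at index 2 -> [0, 6, 27, 33, 33, 38, 40]


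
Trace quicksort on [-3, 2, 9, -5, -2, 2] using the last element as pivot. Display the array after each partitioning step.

Partition 1: pivot=2 at index 4 -> [-3, 2, -5, -2, 2, 9]
Partition 2: pivot=-2 at index 2 -> [-3, -5, -2, 2, 2, 9]
Partition 3: pivot=-5 at index 0 -> [-5, -3, -2, 2, 2, 9]


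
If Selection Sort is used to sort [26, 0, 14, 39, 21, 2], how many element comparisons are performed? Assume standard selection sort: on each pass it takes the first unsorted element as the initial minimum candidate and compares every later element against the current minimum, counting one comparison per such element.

Pass 1: scan indices 1..5 for the minimum = 5 comparison(s); min is 0, place at index 0 -> [0, 26, 14, 39, 21, 2]
Pass 2: scan indices 2..5 for the minimum = 4 comparison(s); min is 2, place at index 1 -> [0, 2, 14, 39, 21, 26]
Pass 3: scan indices 3..5 for the minimum = 3 comparison(s); min is 14, place at index 2 -> [0, 2, 14, 39, 21, 26]
Pass 4: scan indices 4..5 for the minimum = 2 comparison(s); min is 21, place at index 3 -> [0, 2, 14, 21, 39, 26]
Pass 5: scan indices 5..5 for the minimum = 1 comparison(s); min is 26, place at index 4 -> [0, 2, 14, 21, 26, 39]
Selection sort always scans the whole unsorted suffix, so the count is (n-1) + (n-2) + ... + 1 = n(n-1)/2 = 6*5/2 = 15 regardless of the input order.
Total comparisons: 5 + 4 + 3 + 2 + 1 = 15


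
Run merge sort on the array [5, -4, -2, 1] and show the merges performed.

Divide and conquer:
  Merge [5] + [-4] -> [-4, 5]
  Merge [-2] + [1] -> [-2, 1]
  Merge [-4, 5] + [-2, 1] -> [-4, -2, 1, 5]


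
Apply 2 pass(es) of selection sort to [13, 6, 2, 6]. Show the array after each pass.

Pass 1: Select minimum 2 at index 2, swap -> [2, 6, 13, 6]
Pass 2: Select minimum 6 at index 1, swap -> [2, 6, 13, 6]


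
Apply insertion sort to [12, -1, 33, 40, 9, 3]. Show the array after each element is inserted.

First element 12 is already 'sorted'
Insert -1: shifted 1 elements -> [-1, 12, 33, 40, 9, 3]
Insert 33: shifted 0 elements -> [-1, 12, 33, 40, 9, 3]
Insert 40: shifted 0 elements -> [-1, 12, 33, 40, 9, 3]
Insert 9: shifted 3 elements -> [-1, 9, 12, 33, 40, 3]
Insert 3: shifted 4 elements -> [-1, 3, 9, 12, 33, 40]


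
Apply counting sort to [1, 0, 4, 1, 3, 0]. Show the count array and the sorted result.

Count array: [2, 2, 0, 1, 1]
(count[i] = number of elements equal to i)
Cumulative count: [2, 4, 4, 5, 6]
Sorted: [0, 0, 1, 1, 3, 4]


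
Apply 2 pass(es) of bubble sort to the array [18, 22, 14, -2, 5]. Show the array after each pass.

After pass 1: [18, 14, -2, 5, 22] (3 swaps)
After pass 2: [14, -2, 5, 18, 22] (3 swaps)
Total swaps: 6


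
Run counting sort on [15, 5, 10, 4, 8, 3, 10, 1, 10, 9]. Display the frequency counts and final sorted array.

Count array: [0, 1, 0, 1, 1, 1, 0, 0, 1, 1, 3, 0, 0, 0, 0, 1]
(count[i] = number of elements equal to i)
Cumulative count: [0, 1, 1, 2, 3, 4, 4, 4, 5, 6, 9, 9, 9, 9, 9, 10]
Sorted: [1, 3, 4, 5, 8, 9, 10, 10, 10, 15]


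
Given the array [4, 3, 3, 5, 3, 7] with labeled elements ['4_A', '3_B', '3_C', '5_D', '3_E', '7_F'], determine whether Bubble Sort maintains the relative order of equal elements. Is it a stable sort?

Trace Bubble Sort on the labeled array (the key is the number; the letter only tracks identity):
  After pass 1: [3_B, 3_C, 4_A, 3_E, 5_D, 7_F]
  After pass 2: [3_B, 3_C, 3_E, 4_A, 5_D, 7_F]
  After pass 3: [3_B, 3_C, 3_E, 4_A, 5_D, 7_F] (no swaps, done)
Final order: [3_B, 3_C, 3_E, 4_A, 5_D, 7_F]
Equal keys:
  value 3: originally 3_B, 3_C, 3_E; after sorting 3_B, 3_C, 3_E -> order preserved
All equal keys kept their original relative order. Bubble Sort is stable: it only swaps adjacent elements when the left one is strictly greater, so equal keys never move past each other.
Answer: Stable


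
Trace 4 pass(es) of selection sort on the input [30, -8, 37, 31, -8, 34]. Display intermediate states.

Pass 1: Select minimum -8 at index 1, swap -> [-8, 30, 37, 31, -8, 34]
Pass 2: Select minimum -8 at index 4, swap -> [-8, -8, 37, 31, 30, 34]
Pass 3: Select minimum 30 at index 4, swap -> [-8, -8, 30, 31, 37, 34]
Pass 4: Select minimum 31 at index 3, swap -> [-8, -8, 30, 31, 37, 34]


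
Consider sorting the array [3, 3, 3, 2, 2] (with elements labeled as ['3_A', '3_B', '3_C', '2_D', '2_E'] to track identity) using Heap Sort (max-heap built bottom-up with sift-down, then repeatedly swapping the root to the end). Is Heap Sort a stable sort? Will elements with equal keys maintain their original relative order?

Trace Heap Sort on the labeled array (the key is the number; the letter only tracks identity):
  Build max-heap: [3_A, 3_B, 3_C, 2_D, 2_E]
  Swap root 3_A to index 4, re-heapify first 4 -> [3_B, 2_E, 3_C, 2_D, 3_A]
  Swap root 3_B to index 3, re-heapify first 3 -> [3_C, 2_E, 2_D, 3_B, 3_A]
  Swap root 3_C to index 2, re-heapify first 2 -> [2_D, 2_E, 3_C, 3_B, 3_A]
  Swap root 2_D to index 1, re-heapify first 1 -> [2_E, 2_D, 3_C, 3_B, 3_A]
Final order: [2_E, 2_D, 3_C, 3_B, 3_A]
Equal keys:
  value 2: originally 2_D, 2_E; after sorting 2_E, 2_D -> order changed
  value 3: originally 3_A, 3_B, 3_C; after sorting 3_C, 3_B, 3_A -> order changed
Equal keys were reordered, so Heap Sort is not stable: heap construction and root-to-end swaps move elements without regard to the original order of equal keys. (One such input is enough; an unstable sort may happen to preserve order on other inputs, but it gives no guarantee.)
Answer: Not stable


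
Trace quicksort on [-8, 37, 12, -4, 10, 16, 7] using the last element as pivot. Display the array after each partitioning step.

Partition 1: pivot=7 at index 2 -> [-8, -4, 7, 37, 10, 16, 12]
Partition 2: pivot=-4 at index 1 -> [-8, -4, 7, 37, 10, 16, 12]
Partition 3: pivot=12 at index 4 -> [-8, -4, 7, 10, 12, 16, 37]
Partition 4: pivot=37 at index 6 -> [-8, -4, 7, 10, 12, 16, 37]


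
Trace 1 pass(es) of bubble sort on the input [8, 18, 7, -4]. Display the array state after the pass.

After pass 1: [8, 7, -4, 18] (2 swaps)
Total swaps: 2


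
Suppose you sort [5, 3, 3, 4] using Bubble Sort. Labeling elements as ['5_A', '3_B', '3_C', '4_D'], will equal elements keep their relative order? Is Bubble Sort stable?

Trace Bubble Sort on the labeled array (the key is the number; the letter only tracks identity):
  After pass 1: [3_B, 3_C, 4_D, 5_A]
  After pass 2: [3_B, 3_C, 4_D, 5_A] (no swaps, done)
Final order: [3_B, 3_C, 4_D, 5_A]
Equal keys:
  value 3: originally 3_B, 3_C; after sorting 3_B, 3_C -> order preserved
All equal keys kept their original relative order. Bubble Sort is stable: it only swaps adjacent elements when the left one is strictly greater, so equal keys never move past each other.
Answer: Stable


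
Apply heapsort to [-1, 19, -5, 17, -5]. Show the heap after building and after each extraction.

Build heap: [19, 17, -5, -1, -5]
Extract 19: [17, -1, -5, -5, 19]
Extract 17: [-1, -5, -5, 17, 19]
Extract -1: [-5, -5, -1, 17, 19]
Extract -5: [-5, -5, -1, 17, 19]


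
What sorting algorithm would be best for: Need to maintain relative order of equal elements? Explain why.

Best choice: Merge sort or Insertion sort
Reason: Both are stable; quicksort and heapsort are not stable


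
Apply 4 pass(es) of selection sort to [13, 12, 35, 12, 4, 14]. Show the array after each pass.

Pass 1: Select minimum 4 at index 4, swap -> [4, 12, 35, 12, 13, 14]
Pass 2: Select minimum 12 at index 1, swap -> [4, 12, 35, 12, 13, 14]
Pass 3: Select minimum 12 at index 3, swap -> [4, 12, 12, 35, 13, 14]
Pass 4: Select minimum 13 at index 4, swap -> [4, 12, 12, 13, 35, 14]


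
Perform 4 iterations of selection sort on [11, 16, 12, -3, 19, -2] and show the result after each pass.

Pass 1: Select minimum -3 at index 3, swap -> [-3, 16, 12, 11, 19, -2]
Pass 2: Select minimum -2 at index 5, swap -> [-3, -2, 12, 11, 19, 16]
Pass 3: Select minimum 11 at index 3, swap -> [-3, -2, 11, 12, 19, 16]
Pass 4: Select minimum 12 at index 3, swap -> [-3, -2, 11, 12, 19, 16]


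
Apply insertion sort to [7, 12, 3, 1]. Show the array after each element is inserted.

First element 7 is already 'sorted'
Insert 12: shifted 0 elements -> [7, 12, 3, 1]
Insert 3: shifted 2 elements -> [3, 7, 12, 1]
Insert 1: shifted 3 elements -> [1, 3, 7, 12]


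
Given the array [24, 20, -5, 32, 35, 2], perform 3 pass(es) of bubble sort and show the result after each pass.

After pass 1: [20, -5, 24, 32, 2, 35] (3 swaps)
After pass 2: [-5, 20, 24, 2, 32, 35] (2 swaps)
After pass 3: [-5, 20, 2, 24, 32, 35] (1 swaps)
Total swaps: 6


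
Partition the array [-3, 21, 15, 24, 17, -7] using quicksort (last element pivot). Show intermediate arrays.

Partition 1: pivot=-7 at index 0 -> [-7, 21, 15, 24, 17, -3]
Partition 2: pivot=-3 at index 1 -> [-7, -3, 15, 24, 17, 21]
Partition 3: pivot=21 at index 4 -> [-7, -3, 15, 17, 21, 24]
Partition 4: pivot=17 at index 3 -> [-7, -3, 15, 17, 21, 24]


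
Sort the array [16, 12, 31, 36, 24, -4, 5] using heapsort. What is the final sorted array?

Build heap: [36, 24, 31, 12, 16, -4, 5]
Extract 36: [31, 24, 5, 12, 16, -4, 36]
Extract 31: [24, 16, 5, 12, -4, 31, 36]
Extract 24: [16, 12, 5, -4, 24, 31, 36]
Extract 16: [12, -4, 5, 16, 24, 31, 36]
Extract 12: [5, -4, 12, 16, 24, 31, 36]
Extract 5: [-4, 5, 12, 16, 24, 31, 36]


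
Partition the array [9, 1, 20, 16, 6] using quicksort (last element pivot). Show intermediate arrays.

Partition 1: pivot=6 at index 1 -> [1, 6, 20, 16, 9]
Partition 2: pivot=9 at index 2 -> [1, 6, 9, 16, 20]
Partition 3: pivot=20 at index 4 -> [1, 6, 9, 16, 20]


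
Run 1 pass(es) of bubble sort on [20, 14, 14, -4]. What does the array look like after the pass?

After pass 1: [14, 14, -4, 20] (3 swaps)
Total swaps: 3


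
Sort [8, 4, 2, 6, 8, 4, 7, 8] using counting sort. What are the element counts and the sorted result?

Count array: [0, 0, 1, 0, 2, 0, 1, 1, 3]
(count[i] = number of elements equal to i)
Cumulative count: [0, 0, 1, 1, 3, 3, 4, 5, 8]
Sorted: [2, 4, 4, 6, 7, 8, 8, 8]


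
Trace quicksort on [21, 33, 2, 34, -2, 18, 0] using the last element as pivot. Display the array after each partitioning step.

Partition 1: pivot=0 at index 1 -> [-2, 0, 2, 34, 21, 18, 33]
Partition 2: pivot=33 at index 5 -> [-2, 0, 2, 21, 18, 33, 34]
Partition 3: pivot=18 at index 3 -> [-2, 0, 2, 18, 21, 33, 34]


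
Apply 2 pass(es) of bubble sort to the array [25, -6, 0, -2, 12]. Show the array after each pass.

After pass 1: [-6, 0, -2, 12, 25] (4 swaps)
After pass 2: [-6, -2, 0, 12, 25] (1 swaps)
Total swaps: 5


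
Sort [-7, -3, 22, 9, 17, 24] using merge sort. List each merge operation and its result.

Divide and conquer:
  Merge [-3] + [22] -> [-3, 22]
  Merge [-7] + [-3, 22] -> [-7, -3, 22]
  Merge [17] + [24] -> [17, 24]
  Merge [9] + [17, 24] -> [9, 17, 24]
  Merge [-7, -3, 22] + [9, 17, 24] -> [-7, -3, 9, 17, 22, 24]


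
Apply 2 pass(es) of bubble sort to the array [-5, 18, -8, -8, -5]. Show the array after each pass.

After pass 1: [-5, -8, -8, -5, 18] (3 swaps)
After pass 2: [-8, -8, -5, -5, 18] (2 swaps)
Total swaps: 5


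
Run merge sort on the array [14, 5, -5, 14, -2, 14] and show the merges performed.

Divide and conquer:
  Merge [5] + [-5] -> [-5, 5]
  Merge [14] + [-5, 5] -> [-5, 5, 14]
  Merge [-2] + [14] -> [-2, 14]
  Merge [14] + [-2, 14] -> [-2, 14, 14]
  Merge [-5, 5, 14] + [-2, 14, 14] -> [-5, -2, 5, 14, 14, 14]
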